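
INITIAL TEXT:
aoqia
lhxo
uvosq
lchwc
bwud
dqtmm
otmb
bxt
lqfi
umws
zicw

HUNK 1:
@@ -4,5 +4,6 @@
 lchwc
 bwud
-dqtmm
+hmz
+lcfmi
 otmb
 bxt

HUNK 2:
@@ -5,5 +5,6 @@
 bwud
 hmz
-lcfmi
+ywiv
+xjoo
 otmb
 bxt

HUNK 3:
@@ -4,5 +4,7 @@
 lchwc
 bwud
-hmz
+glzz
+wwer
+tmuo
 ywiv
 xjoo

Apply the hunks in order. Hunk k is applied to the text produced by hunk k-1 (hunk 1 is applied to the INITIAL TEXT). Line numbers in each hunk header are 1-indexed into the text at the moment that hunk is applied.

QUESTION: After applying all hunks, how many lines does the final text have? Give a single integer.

Hunk 1: at line 4 remove [dqtmm] add [hmz,lcfmi] -> 12 lines: aoqia lhxo uvosq lchwc bwud hmz lcfmi otmb bxt lqfi umws zicw
Hunk 2: at line 5 remove [lcfmi] add [ywiv,xjoo] -> 13 lines: aoqia lhxo uvosq lchwc bwud hmz ywiv xjoo otmb bxt lqfi umws zicw
Hunk 3: at line 4 remove [hmz] add [glzz,wwer,tmuo] -> 15 lines: aoqia lhxo uvosq lchwc bwud glzz wwer tmuo ywiv xjoo otmb bxt lqfi umws zicw
Final line count: 15

Answer: 15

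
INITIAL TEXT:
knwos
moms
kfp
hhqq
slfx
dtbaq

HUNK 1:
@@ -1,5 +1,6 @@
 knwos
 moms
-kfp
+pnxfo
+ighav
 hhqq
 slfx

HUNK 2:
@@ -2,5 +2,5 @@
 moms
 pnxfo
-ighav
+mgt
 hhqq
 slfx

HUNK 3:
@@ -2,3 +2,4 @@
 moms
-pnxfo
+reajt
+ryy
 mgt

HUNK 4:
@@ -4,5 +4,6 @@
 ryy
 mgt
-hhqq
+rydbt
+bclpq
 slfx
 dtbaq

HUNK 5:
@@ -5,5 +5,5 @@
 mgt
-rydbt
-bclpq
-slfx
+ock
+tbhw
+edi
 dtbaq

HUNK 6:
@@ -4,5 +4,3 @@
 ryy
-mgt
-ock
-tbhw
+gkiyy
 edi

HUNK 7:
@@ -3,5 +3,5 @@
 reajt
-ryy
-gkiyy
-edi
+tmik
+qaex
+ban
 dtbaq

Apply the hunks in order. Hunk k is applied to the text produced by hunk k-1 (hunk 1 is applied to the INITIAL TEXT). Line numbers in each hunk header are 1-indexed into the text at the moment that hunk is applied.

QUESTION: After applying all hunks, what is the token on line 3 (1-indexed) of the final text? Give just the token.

Hunk 1: at line 1 remove [kfp] add [pnxfo,ighav] -> 7 lines: knwos moms pnxfo ighav hhqq slfx dtbaq
Hunk 2: at line 2 remove [ighav] add [mgt] -> 7 lines: knwos moms pnxfo mgt hhqq slfx dtbaq
Hunk 3: at line 2 remove [pnxfo] add [reajt,ryy] -> 8 lines: knwos moms reajt ryy mgt hhqq slfx dtbaq
Hunk 4: at line 4 remove [hhqq] add [rydbt,bclpq] -> 9 lines: knwos moms reajt ryy mgt rydbt bclpq slfx dtbaq
Hunk 5: at line 5 remove [rydbt,bclpq,slfx] add [ock,tbhw,edi] -> 9 lines: knwos moms reajt ryy mgt ock tbhw edi dtbaq
Hunk 6: at line 4 remove [mgt,ock,tbhw] add [gkiyy] -> 7 lines: knwos moms reajt ryy gkiyy edi dtbaq
Hunk 7: at line 3 remove [ryy,gkiyy,edi] add [tmik,qaex,ban] -> 7 lines: knwos moms reajt tmik qaex ban dtbaq
Final line 3: reajt

Answer: reajt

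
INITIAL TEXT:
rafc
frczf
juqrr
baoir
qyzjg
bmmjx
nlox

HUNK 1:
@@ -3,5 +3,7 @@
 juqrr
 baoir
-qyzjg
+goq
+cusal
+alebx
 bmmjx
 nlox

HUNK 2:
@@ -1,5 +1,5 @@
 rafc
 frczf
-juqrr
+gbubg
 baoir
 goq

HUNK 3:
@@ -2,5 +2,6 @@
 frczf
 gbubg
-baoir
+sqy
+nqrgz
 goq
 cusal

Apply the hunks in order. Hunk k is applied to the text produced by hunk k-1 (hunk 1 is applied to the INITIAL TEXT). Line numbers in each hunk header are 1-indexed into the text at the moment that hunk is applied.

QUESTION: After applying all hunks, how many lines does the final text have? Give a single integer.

Hunk 1: at line 3 remove [qyzjg] add [goq,cusal,alebx] -> 9 lines: rafc frczf juqrr baoir goq cusal alebx bmmjx nlox
Hunk 2: at line 1 remove [juqrr] add [gbubg] -> 9 lines: rafc frczf gbubg baoir goq cusal alebx bmmjx nlox
Hunk 3: at line 2 remove [baoir] add [sqy,nqrgz] -> 10 lines: rafc frczf gbubg sqy nqrgz goq cusal alebx bmmjx nlox
Final line count: 10

Answer: 10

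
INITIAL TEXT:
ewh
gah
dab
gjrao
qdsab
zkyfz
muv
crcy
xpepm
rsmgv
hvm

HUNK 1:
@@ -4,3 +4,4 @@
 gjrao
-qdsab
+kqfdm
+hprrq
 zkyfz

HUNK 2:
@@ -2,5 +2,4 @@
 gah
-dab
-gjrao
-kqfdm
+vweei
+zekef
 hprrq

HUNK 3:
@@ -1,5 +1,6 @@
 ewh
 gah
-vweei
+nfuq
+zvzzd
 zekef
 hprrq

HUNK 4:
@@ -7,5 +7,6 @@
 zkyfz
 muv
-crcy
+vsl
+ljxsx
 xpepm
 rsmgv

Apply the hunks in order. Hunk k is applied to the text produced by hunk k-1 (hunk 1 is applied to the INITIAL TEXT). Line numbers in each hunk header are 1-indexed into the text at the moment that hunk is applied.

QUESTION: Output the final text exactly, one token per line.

Hunk 1: at line 4 remove [qdsab] add [kqfdm,hprrq] -> 12 lines: ewh gah dab gjrao kqfdm hprrq zkyfz muv crcy xpepm rsmgv hvm
Hunk 2: at line 2 remove [dab,gjrao,kqfdm] add [vweei,zekef] -> 11 lines: ewh gah vweei zekef hprrq zkyfz muv crcy xpepm rsmgv hvm
Hunk 3: at line 1 remove [vweei] add [nfuq,zvzzd] -> 12 lines: ewh gah nfuq zvzzd zekef hprrq zkyfz muv crcy xpepm rsmgv hvm
Hunk 4: at line 7 remove [crcy] add [vsl,ljxsx] -> 13 lines: ewh gah nfuq zvzzd zekef hprrq zkyfz muv vsl ljxsx xpepm rsmgv hvm

Answer: ewh
gah
nfuq
zvzzd
zekef
hprrq
zkyfz
muv
vsl
ljxsx
xpepm
rsmgv
hvm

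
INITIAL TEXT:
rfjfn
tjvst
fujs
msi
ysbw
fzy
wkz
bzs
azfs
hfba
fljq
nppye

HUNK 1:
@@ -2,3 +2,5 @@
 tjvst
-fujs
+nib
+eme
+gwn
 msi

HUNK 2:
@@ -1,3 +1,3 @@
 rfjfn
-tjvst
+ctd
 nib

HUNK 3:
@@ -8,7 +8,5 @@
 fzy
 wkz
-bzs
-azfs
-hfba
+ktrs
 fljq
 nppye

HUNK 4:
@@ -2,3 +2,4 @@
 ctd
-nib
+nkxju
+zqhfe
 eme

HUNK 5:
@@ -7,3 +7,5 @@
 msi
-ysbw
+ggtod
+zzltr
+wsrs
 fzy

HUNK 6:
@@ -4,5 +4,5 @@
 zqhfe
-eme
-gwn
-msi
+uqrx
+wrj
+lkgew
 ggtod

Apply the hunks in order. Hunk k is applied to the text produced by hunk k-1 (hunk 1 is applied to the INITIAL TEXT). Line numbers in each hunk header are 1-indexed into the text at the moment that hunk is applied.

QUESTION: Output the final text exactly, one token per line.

Hunk 1: at line 2 remove [fujs] add [nib,eme,gwn] -> 14 lines: rfjfn tjvst nib eme gwn msi ysbw fzy wkz bzs azfs hfba fljq nppye
Hunk 2: at line 1 remove [tjvst] add [ctd] -> 14 lines: rfjfn ctd nib eme gwn msi ysbw fzy wkz bzs azfs hfba fljq nppye
Hunk 3: at line 8 remove [bzs,azfs,hfba] add [ktrs] -> 12 lines: rfjfn ctd nib eme gwn msi ysbw fzy wkz ktrs fljq nppye
Hunk 4: at line 2 remove [nib] add [nkxju,zqhfe] -> 13 lines: rfjfn ctd nkxju zqhfe eme gwn msi ysbw fzy wkz ktrs fljq nppye
Hunk 5: at line 7 remove [ysbw] add [ggtod,zzltr,wsrs] -> 15 lines: rfjfn ctd nkxju zqhfe eme gwn msi ggtod zzltr wsrs fzy wkz ktrs fljq nppye
Hunk 6: at line 4 remove [eme,gwn,msi] add [uqrx,wrj,lkgew] -> 15 lines: rfjfn ctd nkxju zqhfe uqrx wrj lkgew ggtod zzltr wsrs fzy wkz ktrs fljq nppye

Answer: rfjfn
ctd
nkxju
zqhfe
uqrx
wrj
lkgew
ggtod
zzltr
wsrs
fzy
wkz
ktrs
fljq
nppye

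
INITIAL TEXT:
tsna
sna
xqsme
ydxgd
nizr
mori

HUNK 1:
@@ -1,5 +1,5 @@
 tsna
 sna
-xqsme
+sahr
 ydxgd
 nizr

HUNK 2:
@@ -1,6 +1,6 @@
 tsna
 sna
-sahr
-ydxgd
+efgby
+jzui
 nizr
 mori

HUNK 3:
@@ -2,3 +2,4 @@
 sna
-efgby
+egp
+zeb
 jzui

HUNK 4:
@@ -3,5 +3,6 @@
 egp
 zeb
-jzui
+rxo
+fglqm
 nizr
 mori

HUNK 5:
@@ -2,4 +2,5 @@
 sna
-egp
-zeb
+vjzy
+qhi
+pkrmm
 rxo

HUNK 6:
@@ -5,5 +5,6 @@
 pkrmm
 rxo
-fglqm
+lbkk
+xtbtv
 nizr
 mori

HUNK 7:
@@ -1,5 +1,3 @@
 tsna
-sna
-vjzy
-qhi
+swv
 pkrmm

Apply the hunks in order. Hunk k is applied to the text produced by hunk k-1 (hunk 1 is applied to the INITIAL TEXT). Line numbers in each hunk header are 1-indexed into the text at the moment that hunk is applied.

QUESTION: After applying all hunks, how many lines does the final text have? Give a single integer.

Answer: 8

Derivation:
Hunk 1: at line 1 remove [xqsme] add [sahr] -> 6 lines: tsna sna sahr ydxgd nizr mori
Hunk 2: at line 1 remove [sahr,ydxgd] add [efgby,jzui] -> 6 lines: tsna sna efgby jzui nizr mori
Hunk 3: at line 2 remove [efgby] add [egp,zeb] -> 7 lines: tsna sna egp zeb jzui nizr mori
Hunk 4: at line 3 remove [jzui] add [rxo,fglqm] -> 8 lines: tsna sna egp zeb rxo fglqm nizr mori
Hunk 5: at line 2 remove [egp,zeb] add [vjzy,qhi,pkrmm] -> 9 lines: tsna sna vjzy qhi pkrmm rxo fglqm nizr mori
Hunk 6: at line 5 remove [fglqm] add [lbkk,xtbtv] -> 10 lines: tsna sna vjzy qhi pkrmm rxo lbkk xtbtv nizr mori
Hunk 7: at line 1 remove [sna,vjzy,qhi] add [swv] -> 8 lines: tsna swv pkrmm rxo lbkk xtbtv nizr mori
Final line count: 8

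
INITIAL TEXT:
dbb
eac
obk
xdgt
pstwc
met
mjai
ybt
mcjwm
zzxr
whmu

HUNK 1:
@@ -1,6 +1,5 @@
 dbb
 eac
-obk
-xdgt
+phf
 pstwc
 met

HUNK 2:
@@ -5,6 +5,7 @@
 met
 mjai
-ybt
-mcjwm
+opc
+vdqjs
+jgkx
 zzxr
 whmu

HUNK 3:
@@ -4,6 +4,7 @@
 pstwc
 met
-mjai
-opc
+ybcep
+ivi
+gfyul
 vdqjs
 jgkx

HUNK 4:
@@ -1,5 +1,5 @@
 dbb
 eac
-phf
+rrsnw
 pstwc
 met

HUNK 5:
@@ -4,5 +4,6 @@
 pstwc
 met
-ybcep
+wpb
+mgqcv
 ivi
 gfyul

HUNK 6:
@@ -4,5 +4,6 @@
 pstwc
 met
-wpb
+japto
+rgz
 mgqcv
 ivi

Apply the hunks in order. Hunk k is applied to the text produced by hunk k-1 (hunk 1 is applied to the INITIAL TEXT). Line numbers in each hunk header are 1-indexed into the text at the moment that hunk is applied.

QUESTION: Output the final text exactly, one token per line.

Answer: dbb
eac
rrsnw
pstwc
met
japto
rgz
mgqcv
ivi
gfyul
vdqjs
jgkx
zzxr
whmu

Derivation:
Hunk 1: at line 1 remove [obk,xdgt] add [phf] -> 10 lines: dbb eac phf pstwc met mjai ybt mcjwm zzxr whmu
Hunk 2: at line 5 remove [ybt,mcjwm] add [opc,vdqjs,jgkx] -> 11 lines: dbb eac phf pstwc met mjai opc vdqjs jgkx zzxr whmu
Hunk 3: at line 4 remove [mjai,opc] add [ybcep,ivi,gfyul] -> 12 lines: dbb eac phf pstwc met ybcep ivi gfyul vdqjs jgkx zzxr whmu
Hunk 4: at line 1 remove [phf] add [rrsnw] -> 12 lines: dbb eac rrsnw pstwc met ybcep ivi gfyul vdqjs jgkx zzxr whmu
Hunk 5: at line 4 remove [ybcep] add [wpb,mgqcv] -> 13 lines: dbb eac rrsnw pstwc met wpb mgqcv ivi gfyul vdqjs jgkx zzxr whmu
Hunk 6: at line 4 remove [wpb] add [japto,rgz] -> 14 lines: dbb eac rrsnw pstwc met japto rgz mgqcv ivi gfyul vdqjs jgkx zzxr whmu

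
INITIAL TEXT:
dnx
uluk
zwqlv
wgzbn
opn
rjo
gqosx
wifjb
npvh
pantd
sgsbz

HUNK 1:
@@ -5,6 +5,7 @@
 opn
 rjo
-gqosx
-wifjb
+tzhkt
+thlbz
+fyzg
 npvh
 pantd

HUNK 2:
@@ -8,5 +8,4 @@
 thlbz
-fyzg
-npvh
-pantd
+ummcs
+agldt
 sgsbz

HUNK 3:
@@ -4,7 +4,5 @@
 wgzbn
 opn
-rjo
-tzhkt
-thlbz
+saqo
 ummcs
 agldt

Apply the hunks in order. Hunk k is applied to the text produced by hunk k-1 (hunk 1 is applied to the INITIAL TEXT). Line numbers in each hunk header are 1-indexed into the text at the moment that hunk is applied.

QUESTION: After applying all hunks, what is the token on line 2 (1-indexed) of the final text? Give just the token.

Hunk 1: at line 5 remove [gqosx,wifjb] add [tzhkt,thlbz,fyzg] -> 12 lines: dnx uluk zwqlv wgzbn opn rjo tzhkt thlbz fyzg npvh pantd sgsbz
Hunk 2: at line 8 remove [fyzg,npvh,pantd] add [ummcs,agldt] -> 11 lines: dnx uluk zwqlv wgzbn opn rjo tzhkt thlbz ummcs agldt sgsbz
Hunk 3: at line 4 remove [rjo,tzhkt,thlbz] add [saqo] -> 9 lines: dnx uluk zwqlv wgzbn opn saqo ummcs agldt sgsbz
Final line 2: uluk

Answer: uluk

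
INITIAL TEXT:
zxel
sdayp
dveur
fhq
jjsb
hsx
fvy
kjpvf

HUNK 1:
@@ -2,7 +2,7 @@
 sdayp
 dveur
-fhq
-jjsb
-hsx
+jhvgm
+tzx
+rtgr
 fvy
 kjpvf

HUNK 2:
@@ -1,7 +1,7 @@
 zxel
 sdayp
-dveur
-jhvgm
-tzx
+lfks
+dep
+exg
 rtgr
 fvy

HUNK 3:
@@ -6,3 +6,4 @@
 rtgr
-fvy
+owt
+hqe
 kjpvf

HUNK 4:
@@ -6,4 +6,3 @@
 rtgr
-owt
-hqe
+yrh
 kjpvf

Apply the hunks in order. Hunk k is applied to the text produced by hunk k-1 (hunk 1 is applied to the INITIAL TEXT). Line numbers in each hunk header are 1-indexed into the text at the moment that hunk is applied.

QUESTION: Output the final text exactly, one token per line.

Hunk 1: at line 2 remove [fhq,jjsb,hsx] add [jhvgm,tzx,rtgr] -> 8 lines: zxel sdayp dveur jhvgm tzx rtgr fvy kjpvf
Hunk 2: at line 1 remove [dveur,jhvgm,tzx] add [lfks,dep,exg] -> 8 lines: zxel sdayp lfks dep exg rtgr fvy kjpvf
Hunk 3: at line 6 remove [fvy] add [owt,hqe] -> 9 lines: zxel sdayp lfks dep exg rtgr owt hqe kjpvf
Hunk 4: at line 6 remove [owt,hqe] add [yrh] -> 8 lines: zxel sdayp lfks dep exg rtgr yrh kjpvf

Answer: zxel
sdayp
lfks
dep
exg
rtgr
yrh
kjpvf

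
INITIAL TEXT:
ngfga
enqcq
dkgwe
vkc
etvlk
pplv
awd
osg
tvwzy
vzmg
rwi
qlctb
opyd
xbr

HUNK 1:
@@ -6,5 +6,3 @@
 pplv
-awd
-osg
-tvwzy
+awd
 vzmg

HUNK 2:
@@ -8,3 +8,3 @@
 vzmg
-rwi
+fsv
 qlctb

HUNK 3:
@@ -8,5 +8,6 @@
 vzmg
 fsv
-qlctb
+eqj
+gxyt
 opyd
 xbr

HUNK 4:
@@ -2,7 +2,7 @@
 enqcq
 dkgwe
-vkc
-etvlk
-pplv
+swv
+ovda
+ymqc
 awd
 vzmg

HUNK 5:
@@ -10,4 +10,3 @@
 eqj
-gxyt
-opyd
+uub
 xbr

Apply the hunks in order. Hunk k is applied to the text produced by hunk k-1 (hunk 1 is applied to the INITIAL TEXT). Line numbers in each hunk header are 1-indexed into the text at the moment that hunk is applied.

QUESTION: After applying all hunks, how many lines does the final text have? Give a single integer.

Hunk 1: at line 6 remove [awd,osg,tvwzy] add [awd] -> 12 lines: ngfga enqcq dkgwe vkc etvlk pplv awd vzmg rwi qlctb opyd xbr
Hunk 2: at line 8 remove [rwi] add [fsv] -> 12 lines: ngfga enqcq dkgwe vkc etvlk pplv awd vzmg fsv qlctb opyd xbr
Hunk 3: at line 8 remove [qlctb] add [eqj,gxyt] -> 13 lines: ngfga enqcq dkgwe vkc etvlk pplv awd vzmg fsv eqj gxyt opyd xbr
Hunk 4: at line 2 remove [vkc,etvlk,pplv] add [swv,ovda,ymqc] -> 13 lines: ngfga enqcq dkgwe swv ovda ymqc awd vzmg fsv eqj gxyt opyd xbr
Hunk 5: at line 10 remove [gxyt,opyd] add [uub] -> 12 lines: ngfga enqcq dkgwe swv ovda ymqc awd vzmg fsv eqj uub xbr
Final line count: 12

Answer: 12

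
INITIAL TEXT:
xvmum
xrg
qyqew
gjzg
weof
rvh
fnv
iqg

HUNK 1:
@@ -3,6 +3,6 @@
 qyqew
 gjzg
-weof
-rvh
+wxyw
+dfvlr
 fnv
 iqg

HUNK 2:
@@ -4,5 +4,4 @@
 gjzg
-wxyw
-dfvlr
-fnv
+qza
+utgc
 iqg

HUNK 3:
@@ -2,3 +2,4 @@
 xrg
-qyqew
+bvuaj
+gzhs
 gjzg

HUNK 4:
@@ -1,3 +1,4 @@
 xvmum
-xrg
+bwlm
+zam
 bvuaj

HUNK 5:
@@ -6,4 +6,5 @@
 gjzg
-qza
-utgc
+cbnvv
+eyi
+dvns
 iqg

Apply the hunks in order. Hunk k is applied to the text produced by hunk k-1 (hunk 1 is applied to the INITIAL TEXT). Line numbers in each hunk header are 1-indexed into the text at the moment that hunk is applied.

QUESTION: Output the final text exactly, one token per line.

Answer: xvmum
bwlm
zam
bvuaj
gzhs
gjzg
cbnvv
eyi
dvns
iqg

Derivation:
Hunk 1: at line 3 remove [weof,rvh] add [wxyw,dfvlr] -> 8 lines: xvmum xrg qyqew gjzg wxyw dfvlr fnv iqg
Hunk 2: at line 4 remove [wxyw,dfvlr,fnv] add [qza,utgc] -> 7 lines: xvmum xrg qyqew gjzg qza utgc iqg
Hunk 3: at line 2 remove [qyqew] add [bvuaj,gzhs] -> 8 lines: xvmum xrg bvuaj gzhs gjzg qza utgc iqg
Hunk 4: at line 1 remove [xrg] add [bwlm,zam] -> 9 lines: xvmum bwlm zam bvuaj gzhs gjzg qza utgc iqg
Hunk 5: at line 6 remove [qza,utgc] add [cbnvv,eyi,dvns] -> 10 lines: xvmum bwlm zam bvuaj gzhs gjzg cbnvv eyi dvns iqg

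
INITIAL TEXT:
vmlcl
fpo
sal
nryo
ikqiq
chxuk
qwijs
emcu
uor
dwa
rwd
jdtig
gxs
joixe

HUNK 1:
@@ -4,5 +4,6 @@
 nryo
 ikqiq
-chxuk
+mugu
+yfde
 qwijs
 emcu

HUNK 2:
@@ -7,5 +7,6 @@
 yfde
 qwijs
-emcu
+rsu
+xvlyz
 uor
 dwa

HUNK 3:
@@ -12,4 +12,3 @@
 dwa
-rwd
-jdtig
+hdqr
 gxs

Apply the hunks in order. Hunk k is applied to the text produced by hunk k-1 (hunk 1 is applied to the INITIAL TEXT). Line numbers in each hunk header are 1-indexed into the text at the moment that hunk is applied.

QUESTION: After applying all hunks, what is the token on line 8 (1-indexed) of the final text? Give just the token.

Answer: qwijs

Derivation:
Hunk 1: at line 4 remove [chxuk] add [mugu,yfde] -> 15 lines: vmlcl fpo sal nryo ikqiq mugu yfde qwijs emcu uor dwa rwd jdtig gxs joixe
Hunk 2: at line 7 remove [emcu] add [rsu,xvlyz] -> 16 lines: vmlcl fpo sal nryo ikqiq mugu yfde qwijs rsu xvlyz uor dwa rwd jdtig gxs joixe
Hunk 3: at line 12 remove [rwd,jdtig] add [hdqr] -> 15 lines: vmlcl fpo sal nryo ikqiq mugu yfde qwijs rsu xvlyz uor dwa hdqr gxs joixe
Final line 8: qwijs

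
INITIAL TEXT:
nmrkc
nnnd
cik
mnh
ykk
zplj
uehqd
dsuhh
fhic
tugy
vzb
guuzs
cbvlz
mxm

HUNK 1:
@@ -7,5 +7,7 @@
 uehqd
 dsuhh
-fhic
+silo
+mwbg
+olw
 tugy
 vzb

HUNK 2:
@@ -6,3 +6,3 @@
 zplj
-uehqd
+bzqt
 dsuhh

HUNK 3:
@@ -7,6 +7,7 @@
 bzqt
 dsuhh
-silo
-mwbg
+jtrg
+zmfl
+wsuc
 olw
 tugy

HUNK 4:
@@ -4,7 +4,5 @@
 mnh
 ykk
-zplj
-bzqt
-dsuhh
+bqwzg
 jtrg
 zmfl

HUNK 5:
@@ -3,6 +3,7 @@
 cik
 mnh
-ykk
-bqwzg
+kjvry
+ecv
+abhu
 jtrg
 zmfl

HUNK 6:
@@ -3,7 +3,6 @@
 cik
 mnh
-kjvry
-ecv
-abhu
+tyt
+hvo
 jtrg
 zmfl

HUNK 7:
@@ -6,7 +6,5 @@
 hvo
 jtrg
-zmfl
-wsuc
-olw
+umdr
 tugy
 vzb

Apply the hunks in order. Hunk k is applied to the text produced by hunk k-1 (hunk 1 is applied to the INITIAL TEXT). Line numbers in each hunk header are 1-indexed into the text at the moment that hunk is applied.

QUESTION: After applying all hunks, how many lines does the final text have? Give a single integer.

Hunk 1: at line 7 remove [fhic] add [silo,mwbg,olw] -> 16 lines: nmrkc nnnd cik mnh ykk zplj uehqd dsuhh silo mwbg olw tugy vzb guuzs cbvlz mxm
Hunk 2: at line 6 remove [uehqd] add [bzqt] -> 16 lines: nmrkc nnnd cik mnh ykk zplj bzqt dsuhh silo mwbg olw tugy vzb guuzs cbvlz mxm
Hunk 3: at line 7 remove [silo,mwbg] add [jtrg,zmfl,wsuc] -> 17 lines: nmrkc nnnd cik mnh ykk zplj bzqt dsuhh jtrg zmfl wsuc olw tugy vzb guuzs cbvlz mxm
Hunk 4: at line 4 remove [zplj,bzqt,dsuhh] add [bqwzg] -> 15 lines: nmrkc nnnd cik mnh ykk bqwzg jtrg zmfl wsuc olw tugy vzb guuzs cbvlz mxm
Hunk 5: at line 3 remove [ykk,bqwzg] add [kjvry,ecv,abhu] -> 16 lines: nmrkc nnnd cik mnh kjvry ecv abhu jtrg zmfl wsuc olw tugy vzb guuzs cbvlz mxm
Hunk 6: at line 3 remove [kjvry,ecv,abhu] add [tyt,hvo] -> 15 lines: nmrkc nnnd cik mnh tyt hvo jtrg zmfl wsuc olw tugy vzb guuzs cbvlz mxm
Hunk 7: at line 6 remove [zmfl,wsuc,olw] add [umdr] -> 13 lines: nmrkc nnnd cik mnh tyt hvo jtrg umdr tugy vzb guuzs cbvlz mxm
Final line count: 13

Answer: 13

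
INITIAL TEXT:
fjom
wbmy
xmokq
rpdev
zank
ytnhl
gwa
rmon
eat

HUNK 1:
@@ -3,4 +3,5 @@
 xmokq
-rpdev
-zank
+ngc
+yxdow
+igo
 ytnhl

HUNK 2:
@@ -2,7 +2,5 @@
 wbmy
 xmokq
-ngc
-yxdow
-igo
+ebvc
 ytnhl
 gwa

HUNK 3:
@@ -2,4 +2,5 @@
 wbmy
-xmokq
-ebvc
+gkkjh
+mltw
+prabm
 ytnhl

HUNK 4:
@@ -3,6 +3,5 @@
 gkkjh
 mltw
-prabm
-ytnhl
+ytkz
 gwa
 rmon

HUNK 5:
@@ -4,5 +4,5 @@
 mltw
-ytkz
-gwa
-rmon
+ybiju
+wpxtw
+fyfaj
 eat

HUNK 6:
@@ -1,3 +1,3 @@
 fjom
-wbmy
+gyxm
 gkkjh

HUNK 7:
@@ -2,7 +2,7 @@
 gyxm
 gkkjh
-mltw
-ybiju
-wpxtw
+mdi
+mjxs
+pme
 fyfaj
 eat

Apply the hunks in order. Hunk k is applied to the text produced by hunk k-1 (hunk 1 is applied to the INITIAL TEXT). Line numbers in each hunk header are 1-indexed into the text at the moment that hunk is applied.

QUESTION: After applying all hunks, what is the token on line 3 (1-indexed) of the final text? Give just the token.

Answer: gkkjh

Derivation:
Hunk 1: at line 3 remove [rpdev,zank] add [ngc,yxdow,igo] -> 10 lines: fjom wbmy xmokq ngc yxdow igo ytnhl gwa rmon eat
Hunk 2: at line 2 remove [ngc,yxdow,igo] add [ebvc] -> 8 lines: fjom wbmy xmokq ebvc ytnhl gwa rmon eat
Hunk 3: at line 2 remove [xmokq,ebvc] add [gkkjh,mltw,prabm] -> 9 lines: fjom wbmy gkkjh mltw prabm ytnhl gwa rmon eat
Hunk 4: at line 3 remove [prabm,ytnhl] add [ytkz] -> 8 lines: fjom wbmy gkkjh mltw ytkz gwa rmon eat
Hunk 5: at line 4 remove [ytkz,gwa,rmon] add [ybiju,wpxtw,fyfaj] -> 8 lines: fjom wbmy gkkjh mltw ybiju wpxtw fyfaj eat
Hunk 6: at line 1 remove [wbmy] add [gyxm] -> 8 lines: fjom gyxm gkkjh mltw ybiju wpxtw fyfaj eat
Hunk 7: at line 2 remove [mltw,ybiju,wpxtw] add [mdi,mjxs,pme] -> 8 lines: fjom gyxm gkkjh mdi mjxs pme fyfaj eat
Final line 3: gkkjh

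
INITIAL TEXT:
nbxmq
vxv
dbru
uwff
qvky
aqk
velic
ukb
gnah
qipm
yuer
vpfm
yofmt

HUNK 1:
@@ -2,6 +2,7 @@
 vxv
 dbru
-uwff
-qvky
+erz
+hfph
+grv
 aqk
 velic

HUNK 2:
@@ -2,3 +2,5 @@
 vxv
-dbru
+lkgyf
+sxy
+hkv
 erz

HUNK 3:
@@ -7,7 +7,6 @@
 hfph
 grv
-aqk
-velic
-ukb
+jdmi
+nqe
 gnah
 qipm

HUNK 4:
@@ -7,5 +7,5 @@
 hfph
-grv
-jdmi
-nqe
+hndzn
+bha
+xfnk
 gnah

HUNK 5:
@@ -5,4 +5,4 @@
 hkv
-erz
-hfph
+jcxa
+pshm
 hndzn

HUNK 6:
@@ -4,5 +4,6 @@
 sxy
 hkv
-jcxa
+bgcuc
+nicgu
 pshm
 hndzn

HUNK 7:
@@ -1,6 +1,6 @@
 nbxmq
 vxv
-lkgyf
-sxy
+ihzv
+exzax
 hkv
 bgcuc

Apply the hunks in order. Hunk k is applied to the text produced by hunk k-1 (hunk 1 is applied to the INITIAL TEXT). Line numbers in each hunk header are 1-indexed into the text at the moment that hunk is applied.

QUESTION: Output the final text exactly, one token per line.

Answer: nbxmq
vxv
ihzv
exzax
hkv
bgcuc
nicgu
pshm
hndzn
bha
xfnk
gnah
qipm
yuer
vpfm
yofmt

Derivation:
Hunk 1: at line 2 remove [uwff,qvky] add [erz,hfph,grv] -> 14 lines: nbxmq vxv dbru erz hfph grv aqk velic ukb gnah qipm yuer vpfm yofmt
Hunk 2: at line 2 remove [dbru] add [lkgyf,sxy,hkv] -> 16 lines: nbxmq vxv lkgyf sxy hkv erz hfph grv aqk velic ukb gnah qipm yuer vpfm yofmt
Hunk 3: at line 7 remove [aqk,velic,ukb] add [jdmi,nqe] -> 15 lines: nbxmq vxv lkgyf sxy hkv erz hfph grv jdmi nqe gnah qipm yuer vpfm yofmt
Hunk 4: at line 7 remove [grv,jdmi,nqe] add [hndzn,bha,xfnk] -> 15 lines: nbxmq vxv lkgyf sxy hkv erz hfph hndzn bha xfnk gnah qipm yuer vpfm yofmt
Hunk 5: at line 5 remove [erz,hfph] add [jcxa,pshm] -> 15 lines: nbxmq vxv lkgyf sxy hkv jcxa pshm hndzn bha xfnk gnah qipm yuer vpfm yofmt
Hunk 6: at line 4 remove [jcxa] add [bgcuc,nicgu] -> 16 lines: nbxmq vxv lkgyf sxy hkv bgcuc nicgu pshm hndzn bha xfnk gnah qipm yuer vpfm yofmt
Hunk 7: at line 1 remove [lkgyf,sxy] add [ihzv,exzax] -> 16 lines: nbxmq vxv ihzv exzax hkv bgcuc nicgu pshm hndzn bha xfnk gnah qipm yuer vpfm yofmt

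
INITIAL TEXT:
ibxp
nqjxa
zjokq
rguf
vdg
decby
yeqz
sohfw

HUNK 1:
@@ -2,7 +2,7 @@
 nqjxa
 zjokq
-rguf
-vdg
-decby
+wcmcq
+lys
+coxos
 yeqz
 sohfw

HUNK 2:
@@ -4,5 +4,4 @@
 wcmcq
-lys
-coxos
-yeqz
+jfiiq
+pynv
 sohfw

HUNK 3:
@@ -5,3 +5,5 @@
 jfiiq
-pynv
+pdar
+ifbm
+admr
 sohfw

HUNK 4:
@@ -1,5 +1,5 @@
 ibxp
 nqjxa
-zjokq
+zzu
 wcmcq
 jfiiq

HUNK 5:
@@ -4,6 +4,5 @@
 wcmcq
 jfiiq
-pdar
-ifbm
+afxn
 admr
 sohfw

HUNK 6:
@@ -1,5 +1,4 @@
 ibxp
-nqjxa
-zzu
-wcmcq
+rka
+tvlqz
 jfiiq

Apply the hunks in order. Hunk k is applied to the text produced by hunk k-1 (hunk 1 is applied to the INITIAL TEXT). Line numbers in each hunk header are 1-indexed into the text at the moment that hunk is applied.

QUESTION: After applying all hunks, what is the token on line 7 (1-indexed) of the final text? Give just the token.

Answer: sohfw

Derivation:
Hunk 1: at line 2 remove [rguf,vdg,decby] add [wcmcq,lys,coxos] -> 8 lines: ibxp nqjxa zjokq wcmcq lys coxos yeqz sohfw
Hunk 2: at line 4 remove [lys,coxos,yeqz] add [jfiiq,pynv] -> 7 lines: ibxp nqjxa zjokq wcmcq jfiiq pynv sohfw
Hunk 3: at line 5 remove [pynv] add [pdar,ifbm,admr] -> 9 lines: ibxp nqjxa zjokq wcmcq jfiiq pdar ifbm admr sohfw
Hunk 4: at line 1 remove [zjokq] add [zzu] -> 9 lines: ibxp nqjxa zzu wcmcq jfiiq pdar ifbm admr sohfw
Hunk 5: at line 4 remove [pdar,ifbm] add [afxn] -> 8 lines: ibxp nqjxa zzu wcmcq jfiiq afxn admr sohfw
Hunk 6: at line 1 remove [nqjxa,zzu,wcmcq] add [rka,tvlqz] -> 7 lines: ibxp rka tvlqz jfiiq afxn admr sohfw
Final line 7: sohfw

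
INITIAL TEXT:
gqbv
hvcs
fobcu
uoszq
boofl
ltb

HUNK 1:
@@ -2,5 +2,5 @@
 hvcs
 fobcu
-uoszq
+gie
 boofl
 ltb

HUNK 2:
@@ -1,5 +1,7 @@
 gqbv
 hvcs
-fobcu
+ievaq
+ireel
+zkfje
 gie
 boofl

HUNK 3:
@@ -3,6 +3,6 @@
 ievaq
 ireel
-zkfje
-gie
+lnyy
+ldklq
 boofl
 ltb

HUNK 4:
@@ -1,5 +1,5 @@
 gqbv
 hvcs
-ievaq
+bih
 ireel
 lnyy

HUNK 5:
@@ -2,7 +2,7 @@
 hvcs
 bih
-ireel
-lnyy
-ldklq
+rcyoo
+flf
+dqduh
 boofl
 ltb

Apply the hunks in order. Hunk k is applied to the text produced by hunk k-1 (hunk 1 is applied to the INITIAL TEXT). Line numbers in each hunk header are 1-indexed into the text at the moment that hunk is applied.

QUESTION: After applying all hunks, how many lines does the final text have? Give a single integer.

Hunk 1: at line 2 remove [uoszq] add [gie] -> 6 lines: gqbv hvcs fobcu gie boofl ltb
Hunk 2: at line 1 remove [fobcu] add [ievaq,ireel,zkfje] -> 8 lines: gqbv hvcs ievaq ireel zkfje gie boofl ltb
Hunk 3: at line 3 remove [zkfje,gie] add [lnyy,ldklq] -> 8 lines: gqbv hvcs ievaq ireel lnyy ldklq boofl ltb
Hunk 4: at line 1 remove [ievaq] add [bih] -> 8 lines: gqbv hvcs bih ireel lnyy ldklq boofl ltb
Hunk 5: at line 2 remove [ireel,lnyy,ldklq] add [rcyoo,flf,dqduh] -> 8 lines: gqbv hvcs bih rcyoo flf dqduh boofl ltb
Final line count: 8

Answer: 8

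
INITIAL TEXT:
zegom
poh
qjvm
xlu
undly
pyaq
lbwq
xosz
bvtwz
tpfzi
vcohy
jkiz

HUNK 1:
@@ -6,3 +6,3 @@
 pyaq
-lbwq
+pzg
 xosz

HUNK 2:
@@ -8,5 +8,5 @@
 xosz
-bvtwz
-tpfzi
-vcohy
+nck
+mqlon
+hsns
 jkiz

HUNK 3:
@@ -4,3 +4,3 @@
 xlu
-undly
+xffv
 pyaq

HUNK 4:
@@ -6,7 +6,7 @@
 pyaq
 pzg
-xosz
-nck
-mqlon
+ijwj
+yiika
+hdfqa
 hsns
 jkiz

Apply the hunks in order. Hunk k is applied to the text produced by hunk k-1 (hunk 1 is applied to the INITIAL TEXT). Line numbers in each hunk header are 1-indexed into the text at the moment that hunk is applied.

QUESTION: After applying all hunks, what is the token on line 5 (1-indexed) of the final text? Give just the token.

Answer: xffv

Derivation:
Hunk 1: at line 6 remove [lbwq] add [pzg] -> 12 lines: zegom poh qjvm xlu undly pyaq pzg xosz bvtwz tpfzi vcohy jkiz
Hunk 2: at line 8 remove [bvtwz,tpfzi,vcohy] add [nck,mqlon,hsns] -> 12 lines: zegom poh qjvm xlu undly pyaq pzg xosz nck mqlon hsns jkiz
Hunk 3: at line 4 remove [undly] add [xffv] -> 12 lines: zegom poh qjvm xlu xffv pyaq pzg xosz nck mqlon hsns jkiz
Hunk 4: at line 6 remove [xosz,nck,mqlon] add [ijwj,yiika,hdfqa] -> 12 lines: zegom poh qjvm xlu xffv pyaq pzg ijwj yiika hdfqa hsns jkiz
Final line 5: xffv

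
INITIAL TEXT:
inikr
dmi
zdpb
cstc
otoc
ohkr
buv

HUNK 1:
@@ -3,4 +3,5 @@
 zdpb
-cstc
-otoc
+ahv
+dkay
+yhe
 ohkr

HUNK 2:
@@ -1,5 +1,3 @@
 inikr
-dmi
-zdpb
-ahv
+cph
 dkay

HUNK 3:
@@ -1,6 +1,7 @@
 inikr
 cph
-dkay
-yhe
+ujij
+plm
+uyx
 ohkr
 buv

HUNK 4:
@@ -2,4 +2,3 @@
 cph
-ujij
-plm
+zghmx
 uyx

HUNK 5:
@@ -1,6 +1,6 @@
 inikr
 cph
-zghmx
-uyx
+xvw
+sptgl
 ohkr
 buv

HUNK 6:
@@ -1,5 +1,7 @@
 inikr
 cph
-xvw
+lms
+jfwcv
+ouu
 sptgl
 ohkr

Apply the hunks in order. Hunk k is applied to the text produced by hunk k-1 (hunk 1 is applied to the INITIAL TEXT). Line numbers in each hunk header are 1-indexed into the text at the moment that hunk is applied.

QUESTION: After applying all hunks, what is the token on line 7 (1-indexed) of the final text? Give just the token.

Answer: ohkr

Derivation:
Hunk 1: at line 3 remove [cstc,otoc] add [ahv,dkay,yhe] -> 8 lines: inikr dmi zdpb ahv dkay yhe ohkr buv
Hunk 2: at line 1 remove [dmi,zdpb,ahv] add [cph] -> 6 lines: inikr cph dkay yhe ohkr buv
Hunk 3: at line 1 remove [dkay,yhe] add [ujij,plm,uyx] -> 7 lines: inikr cph ujij plm uyx ohkr buv
Hunk 4: at line 2 remove [ujij,plm] add [zghmx] -> 6 lines: inikr cph zghmx uyx ohkr buv
Hunk 5: at line 1 remove [zghmx,uyx] add [xvw,sptgl] -> 6 lines: inikr cph xvw sptgl ohkr buv
Hunk 6: at line 1 remove [xvw] add [lms,jfwcv,ouu] -> 8 lines: inikr cph lms jfwcv ouu sptgl ohkr buv
Final line 7: ohkr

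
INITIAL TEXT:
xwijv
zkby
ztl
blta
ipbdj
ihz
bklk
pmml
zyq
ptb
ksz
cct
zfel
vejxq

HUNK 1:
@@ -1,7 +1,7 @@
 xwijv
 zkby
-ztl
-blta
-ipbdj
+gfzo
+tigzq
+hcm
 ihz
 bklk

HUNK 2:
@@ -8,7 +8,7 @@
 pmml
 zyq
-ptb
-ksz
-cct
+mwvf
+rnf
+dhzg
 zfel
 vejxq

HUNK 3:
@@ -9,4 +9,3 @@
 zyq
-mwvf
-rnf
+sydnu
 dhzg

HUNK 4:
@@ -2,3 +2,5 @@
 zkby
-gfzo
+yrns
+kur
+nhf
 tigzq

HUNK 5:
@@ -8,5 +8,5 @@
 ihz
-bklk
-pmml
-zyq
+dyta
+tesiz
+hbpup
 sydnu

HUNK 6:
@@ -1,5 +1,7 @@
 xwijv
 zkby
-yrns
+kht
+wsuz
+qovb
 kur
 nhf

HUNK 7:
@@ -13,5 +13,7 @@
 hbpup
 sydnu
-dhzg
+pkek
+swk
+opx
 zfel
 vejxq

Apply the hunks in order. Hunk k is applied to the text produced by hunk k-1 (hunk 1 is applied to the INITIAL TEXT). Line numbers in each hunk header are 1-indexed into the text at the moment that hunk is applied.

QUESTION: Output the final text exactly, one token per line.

Answer: xwijv
zkby
kht
wsuz
qovb
kur
nhf
tigzq
hcm
ihz
dyta
tesiz
hbpup
sydnu
pkek
swk
opx
zfel
vejxq

Derivation:
Hunk 1: at line 1 remove [ztl,blta,ipbdj] add [gfzo,tigzq,hcm] -> 14 lines: xwijv zkby gfzo tigzq hcm ihz bklk pmml zyq ptb ksz cct zfel vejxq
Hunk 2: at line 8 remove [ptb,ksz,cct] add [mwvf,rnf,dhzg] -> 14 lines: xwijv zkby gfzo tigzq hcm ihz bklk pmml zyq mwvf rnf dhzg zfel vejxq
Hunk 3: at line 9 remove [mwvf,rnf] add [sydnu] -> 13 lines: xwijv zkby gfzo tigzq hcm ihz bklk pmml zyq sydnu dhzg zfel vejxq
Hunk 4: at line 2 remove [gfzo] add [yrns,kur,nhf] -> 15 lines: xwijv zkby yrns kur nhf tigzq hcm ihz bklk pmml zyq sydnu dhzg zfel vejxq
Hunk 5: at line 8 remove [bklk,pmml,zyq] add [dyta,tesiz,hbpup] -> 15 lines: xwijv zkby yrns kur nhf tigzq hcm ihz dyta tesiz hbpup sydnu dhzg zfel vejxq
Hunk 6: at line 1 remove [yrns] add [kht,wsuz,qovb] -> 17 lines: xwijv zkby kht wsuz qovb kur nhf tigzq hcm ihz dyta tesiz hbpup sydnu dhzg zfel vejxq
Hunk 7: at line 13 remove [dhzg] add [pkek,swk,opx] -> 19 lines: xwijv zkby kht wsuz qovb kur nhf tigzq hcm ihz dyta tesiz hbpup sydnu pkek swk opx zfel vejxq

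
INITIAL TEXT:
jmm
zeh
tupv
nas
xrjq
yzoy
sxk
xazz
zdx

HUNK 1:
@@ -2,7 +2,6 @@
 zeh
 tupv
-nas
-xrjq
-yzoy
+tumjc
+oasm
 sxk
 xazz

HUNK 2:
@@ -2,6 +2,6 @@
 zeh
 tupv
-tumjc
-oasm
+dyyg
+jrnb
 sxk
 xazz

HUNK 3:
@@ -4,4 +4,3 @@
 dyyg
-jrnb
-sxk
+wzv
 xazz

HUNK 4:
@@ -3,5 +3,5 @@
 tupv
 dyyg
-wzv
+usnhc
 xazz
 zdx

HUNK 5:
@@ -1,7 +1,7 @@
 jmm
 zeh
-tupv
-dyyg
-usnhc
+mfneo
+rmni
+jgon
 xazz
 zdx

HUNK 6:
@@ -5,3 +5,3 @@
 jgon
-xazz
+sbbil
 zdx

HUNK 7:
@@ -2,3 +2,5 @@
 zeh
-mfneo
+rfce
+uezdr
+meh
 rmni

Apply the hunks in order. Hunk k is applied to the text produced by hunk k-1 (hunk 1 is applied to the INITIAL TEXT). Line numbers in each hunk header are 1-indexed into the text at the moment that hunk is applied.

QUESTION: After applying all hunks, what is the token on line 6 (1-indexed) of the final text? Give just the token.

Answer: rmni

Derivation:
Hunk 1: at line 2 remove [nas,xrjq,yzoy] add [tumjc,oasm] -> 8 lines: jmm zeh tupv tumjc oasm sxk xazz zdx
Hunk 2: at line 2 remove [tumjc,oasm] add [dyyg,jrnb] -> 8 lines: jmm zeh tupv dyyg jrnb sxk xazz zdx
Hunk 3: at line 4 remove [jrnb,sxk] add [wzv] -> 7 lines: jmm zeh tupv dyyg wzv xazz zdx
Hunk 4: at line 3 remove [wzv] add [usnhc] -> 7 lines: jmm zeh tupv dyyg usnhc xazz zdx
Hunk 5: at line 1 remove [tupv,dyyg,usnhc] add [mfneo,rmni,jgon] -> 7 lines: jmm zeh mfneo rmni jgon xazz zdx
Hunk 6: at line 5 remove [xazz] add [sbbil] -> 7 lines: jmm zeh mfneo rmni jgon sbbil zdx
Hunk 7: at line 2 remove [mfneo] add [rfce,uezdr,meh] -> 9 lines: jmm zeh rfce uezdr meh rmni jgon sbbil zdx
Final line 6: rmni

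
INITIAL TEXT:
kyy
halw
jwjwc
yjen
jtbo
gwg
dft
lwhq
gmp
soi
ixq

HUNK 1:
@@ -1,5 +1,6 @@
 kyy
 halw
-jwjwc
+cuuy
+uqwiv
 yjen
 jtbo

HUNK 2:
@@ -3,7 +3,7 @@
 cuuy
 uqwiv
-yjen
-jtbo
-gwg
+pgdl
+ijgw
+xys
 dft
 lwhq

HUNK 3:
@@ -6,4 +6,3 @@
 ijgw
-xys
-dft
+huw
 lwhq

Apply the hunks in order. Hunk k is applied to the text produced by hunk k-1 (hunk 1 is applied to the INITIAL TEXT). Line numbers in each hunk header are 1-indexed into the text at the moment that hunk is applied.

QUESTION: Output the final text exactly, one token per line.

Answer: kyy
halw
cuuy
uqwiv
pgdl
ijgw
huw
lwhq
gmp
soi
ixq

Derivation:
Hunk 1: at line 1 remove [jwjwc] add [cuuy,uqwiv] -> 12 lines: kyy halw cuuy uqwiv yjen jtbo gwg dft lwhq gmp soi ixq
Hunk 2: at line 3 remove [yjen,jtbo,gwg] add [pgdl,ijgw,xys] -> 12 lines: kyy halw cuuy uqwiv pgdl ijgw xys dft lwhq gmp soi ixq
Hunk 3: at line 6 remove [xys,dft] add [huw] -> 11 lines: kyy halw cuuy uqwiv pgdl ijgw huw lwhq gmp soi ixq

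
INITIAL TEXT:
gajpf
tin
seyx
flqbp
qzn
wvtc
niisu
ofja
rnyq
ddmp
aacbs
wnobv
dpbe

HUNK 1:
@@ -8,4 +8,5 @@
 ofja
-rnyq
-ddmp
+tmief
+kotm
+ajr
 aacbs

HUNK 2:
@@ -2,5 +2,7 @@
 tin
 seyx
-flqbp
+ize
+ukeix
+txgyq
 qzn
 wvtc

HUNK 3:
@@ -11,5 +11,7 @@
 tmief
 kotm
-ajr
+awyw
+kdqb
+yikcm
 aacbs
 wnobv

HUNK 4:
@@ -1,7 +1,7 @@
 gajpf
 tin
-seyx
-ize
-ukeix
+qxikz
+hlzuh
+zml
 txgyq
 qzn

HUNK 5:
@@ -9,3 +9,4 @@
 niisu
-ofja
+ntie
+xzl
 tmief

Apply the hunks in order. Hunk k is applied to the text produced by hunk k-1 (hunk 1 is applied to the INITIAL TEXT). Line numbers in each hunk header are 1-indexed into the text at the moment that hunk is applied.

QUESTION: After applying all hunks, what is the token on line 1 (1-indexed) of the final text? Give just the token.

Hunk 1: at line 8 remove [rnyq,ddmp] add [tmief,kotm,ajr] -> 14 lines: gajpf tin seyx flqbp qzn wvtc niisu ofja tmief kotm ajr aacbs wnobv dpbe
Hunk 2: at line 2 remove [flqbp] add [ize,ukeix,txgyq] -> 16 lines: gajpf tin seyx ize ukeix txgyq qzn wvtc niisu ofja tmief kotm ajr aacbs wnobv dpbe
Hunk 3: at line 11 remove [ajr] add [awyw,kdqb,yikcm] -> 18 lines: gajpf tin seyx ize ukeix txgyq qzn wvtc niisu ofja tmief kotm awyw kdqb yikcm aacbs wnobv dpbe
Hunk 4: at line 1 remove [seyx,ize,ukeix] add [qxikz,hlzuh,zml] -> 18 lines: gajpf tin qxikz hlzuh zml txgyq qzn wvtc niisu ofja tmief kotm awyw kdqb yikcm aacbs wnobv dpbe
Hunk 5: at line 9 remove [ofja] add [ntie,xzl] -> 19 lines: gajpf tin qxikz hlzuh zml txgyq qzn wvtc niisu ntie xzl tmief kotm awyw kdqb yikcm aacbs wnobv dpbe
Final line 1: gajpf

Answer: gajpf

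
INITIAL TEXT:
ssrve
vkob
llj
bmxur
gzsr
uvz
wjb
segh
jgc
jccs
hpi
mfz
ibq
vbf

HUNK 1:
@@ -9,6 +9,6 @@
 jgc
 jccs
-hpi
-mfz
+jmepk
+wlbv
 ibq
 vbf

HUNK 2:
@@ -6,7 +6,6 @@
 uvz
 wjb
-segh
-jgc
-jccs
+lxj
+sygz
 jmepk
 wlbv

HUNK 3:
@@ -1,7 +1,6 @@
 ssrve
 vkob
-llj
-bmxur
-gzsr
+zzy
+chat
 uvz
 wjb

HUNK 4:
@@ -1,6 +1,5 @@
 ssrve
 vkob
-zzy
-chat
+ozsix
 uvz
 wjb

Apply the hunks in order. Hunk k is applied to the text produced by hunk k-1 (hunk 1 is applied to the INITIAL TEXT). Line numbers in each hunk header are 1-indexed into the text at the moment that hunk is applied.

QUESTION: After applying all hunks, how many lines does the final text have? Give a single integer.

Answer: 11

Derivation:
Hunk 1: at line 9 remove [hpi,mfz] add [jmepk,wlbv] -> 14 lines: ssrve vkob llj bmxur gzsr uvz wjb segh jgc jccs jmepk wlbv ibq vbf
Hunk 2: at line 6 remove [segh,jgc,jccs] add [lxj,sygz] -> 13 lines: ssrve vkob llj bmxur gzsr uvz wjb lxj sygz jmepk wlbv ibq vbf
Hunk 3: at line 1 remove [llj,bmxur,gzsr] add [zzy,chat] -> 12 lines: ssrve vkob zzy chat uvz wjb lxj sygz jmepk wlbv ibq vbf
Hunk 4: at line 1 remove [zzy,chat] add [ozsix] -> 11 lines: ssrve vkob ozsix uvz wjb lxj sygz jmepk wlbv ibq vbf
Final line count: 11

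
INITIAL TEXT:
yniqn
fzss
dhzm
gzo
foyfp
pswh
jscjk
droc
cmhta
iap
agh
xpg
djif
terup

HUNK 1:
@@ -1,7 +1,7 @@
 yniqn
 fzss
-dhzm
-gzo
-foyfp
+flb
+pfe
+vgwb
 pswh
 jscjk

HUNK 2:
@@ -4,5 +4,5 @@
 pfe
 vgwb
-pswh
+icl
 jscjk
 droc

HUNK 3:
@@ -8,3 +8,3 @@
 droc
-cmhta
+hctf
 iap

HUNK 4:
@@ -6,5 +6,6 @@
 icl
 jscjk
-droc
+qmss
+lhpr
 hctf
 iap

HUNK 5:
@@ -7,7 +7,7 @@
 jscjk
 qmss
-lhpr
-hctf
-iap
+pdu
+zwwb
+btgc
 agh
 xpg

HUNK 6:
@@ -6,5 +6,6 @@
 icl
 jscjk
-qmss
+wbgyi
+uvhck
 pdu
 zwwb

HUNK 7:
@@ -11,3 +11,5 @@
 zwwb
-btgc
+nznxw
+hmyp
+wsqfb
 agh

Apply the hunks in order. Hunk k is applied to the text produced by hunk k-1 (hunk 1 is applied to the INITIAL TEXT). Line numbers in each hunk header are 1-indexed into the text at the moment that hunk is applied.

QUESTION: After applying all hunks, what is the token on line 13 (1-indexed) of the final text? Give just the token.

Hunk 1: at line 1 remove [dhzm,gzo,foyfp] add [flb,pfe,vgwb] -> 14 lines: yniqn fzss flb pfe vgwb pswh jscjk droc cmhta iap agh xpg djif terup
Hunk 2: at line 4 remove [pswh] add [icl] -> 14 lines: yniqn fzss flb pfe vgwb icl jscjk droc cmhta iap agh xpg djif terup
Hunk 3: at line 8 remove [cmhta] add [hctf] -> 14 lines: yniqn fzss flb pfe vgwb icl jscjk droc hctf iap agh xpg djif terup
Hunk 4: at line 6 remove [droc] add [qmss,lhpr] -> 15 lines: yniqn fzss flb pfe vgwb icl jscjk qmss lhpr hctf iap agh xpg djif terup
Hunk 5: at line 7 remove [lhpr,hctf,iap] add [pdu,zwwb,btgc] -> 15 lines: yniqn fzss flb pfe vgwb icl jscjk qmss pdu zwwb btgc agh xpg djif terup
Hunk 6: at line 6 remove [qmss] add [wbgyi,uvhck] -> 16 lines: yniqn fzss flb pfe vgwb icl jscjk wbgyi uvhck pdu zwwb btgc agh xpg djif terup
Hunk 7: at line 11 remove [btgc] add [nznxw,hmyp,wsqfb] -> 18 lines: yniqn fzss flb pfe vgwb icl jscjk wbgyi uvhck pdu zwwb nznxw hmyp wsqfb agh xpg djif terup
Final line 13: hmyp

Answer: hmyp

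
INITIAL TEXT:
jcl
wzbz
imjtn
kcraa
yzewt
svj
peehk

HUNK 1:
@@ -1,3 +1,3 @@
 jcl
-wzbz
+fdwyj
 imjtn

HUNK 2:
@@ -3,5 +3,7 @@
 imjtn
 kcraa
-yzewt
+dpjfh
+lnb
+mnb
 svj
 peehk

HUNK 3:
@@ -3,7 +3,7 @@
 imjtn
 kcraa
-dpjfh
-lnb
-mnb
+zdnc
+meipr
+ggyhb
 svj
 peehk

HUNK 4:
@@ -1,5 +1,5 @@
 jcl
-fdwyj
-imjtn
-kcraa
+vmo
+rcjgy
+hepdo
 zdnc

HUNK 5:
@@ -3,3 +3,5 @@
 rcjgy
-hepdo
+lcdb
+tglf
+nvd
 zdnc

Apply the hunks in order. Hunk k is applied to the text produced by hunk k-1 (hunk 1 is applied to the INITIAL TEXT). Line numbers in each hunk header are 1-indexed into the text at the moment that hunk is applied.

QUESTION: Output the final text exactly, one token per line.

Answer: jcl
vmo
rcjgy
lcdb
tglf
nvd
zdnc
meipr
ggyhb
svj
peehk

Derivation:
Hunk 1: at line 1 remove [wzbz] add [fdwyj] -> 7 lines: jcl fdwyj imjtn kcraa yzewt svj peehk
Hunk 2: at line 3 remove [yzewt] add [dpjfh,lnb,mnb] -> 9 lines: jcl fdwyj imjtn kcraa dpjfh lnb mnb svj peehk
Hunk 3: at line 3 remove [dpjfh,lnb,mnb] add [zdnc,meipr,ggyhb] -> 9 lines: jcl fdwyj imjtn kcraa zdnc meipr ggyhb svj peehk
Hunk 4: at line 1 remove [fdwyj,imjtn,kcraa] add [vmo,rcjgy,hepdo] -> 9 lines: jcl vmo rcjgy hepdo zdnc meipr ggyhb svj peehk
Hunk 5: at line 3 remove [hepdo] add [lcdb,tglf,nvd] -> 11 lines: jcl vmo rcjgy lcdb tglf nvd zdnc meipr ggyhb svj peehk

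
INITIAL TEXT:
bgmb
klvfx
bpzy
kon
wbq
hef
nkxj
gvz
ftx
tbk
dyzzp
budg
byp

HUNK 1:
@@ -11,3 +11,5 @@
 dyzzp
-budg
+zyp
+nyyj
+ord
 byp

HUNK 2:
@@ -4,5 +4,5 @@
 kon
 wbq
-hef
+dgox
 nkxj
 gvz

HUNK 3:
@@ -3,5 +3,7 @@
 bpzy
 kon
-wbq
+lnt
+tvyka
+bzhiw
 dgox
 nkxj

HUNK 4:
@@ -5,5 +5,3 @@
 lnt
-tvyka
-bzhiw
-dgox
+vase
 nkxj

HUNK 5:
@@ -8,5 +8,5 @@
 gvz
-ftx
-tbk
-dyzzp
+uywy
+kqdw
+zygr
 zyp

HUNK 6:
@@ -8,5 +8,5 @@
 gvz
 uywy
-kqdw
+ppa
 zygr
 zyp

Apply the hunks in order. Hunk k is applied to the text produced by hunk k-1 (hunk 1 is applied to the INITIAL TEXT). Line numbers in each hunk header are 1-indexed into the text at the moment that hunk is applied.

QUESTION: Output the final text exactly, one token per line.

Hunk 1: at line 11 remove [budg] add [zyp,nyyj,ord] -> 15 lines: bgmb klvfx bpzy kon wbq hef nkxj gvz ftx tbk dyzzp zyp nyyj ord byp
Hunk 2: at line 4 remove [hef] add [dgox] -> 15 lines: bgmb klvfx bpzy kon wbq dgox nkxj gvz ftx tbk dyzzp zyp nyyj ord byp
Hunk 3: at line 3 remove [wbq] add [lnt,tvyka,bzhiw] -> 17 lines: bgmb klvfx bpzy kon lnt tvyka bzhiw dgox nkxj gvz ftx tbk dyzzp zyp nyyj ord byp
Hunk 4: at line 5 remove [tvyka,bzhiw,dgox] add [vase] -> 15 lines: bgmb klvfx bpzy kon lnt vase nkxj gvz ftx tbk dyzzp zyp nyyj ord byp
Hunk 5: at line 8 remove [ftx,tbk,dyzzp] add [uywy,kqdw,zygr] -> 15 lines: bgmb klvfx bpzy kon lnt vase nkxj gvz uywy kqdw zygr zyp nyyj ord byp
Hunk 6: at line 8 remove [kqdw] add [ppa] -> 15 lines: bgmb klvfx bpzy kon lnt vase nkxj gvz uywy ppa zygr zyp nyyj ord byp

Answer: bgmb
klvfx
bpzy
kon
lnt
vase
nkxj
gvz
uywy
ppa
zygr
zyp
nyyj
ord
byp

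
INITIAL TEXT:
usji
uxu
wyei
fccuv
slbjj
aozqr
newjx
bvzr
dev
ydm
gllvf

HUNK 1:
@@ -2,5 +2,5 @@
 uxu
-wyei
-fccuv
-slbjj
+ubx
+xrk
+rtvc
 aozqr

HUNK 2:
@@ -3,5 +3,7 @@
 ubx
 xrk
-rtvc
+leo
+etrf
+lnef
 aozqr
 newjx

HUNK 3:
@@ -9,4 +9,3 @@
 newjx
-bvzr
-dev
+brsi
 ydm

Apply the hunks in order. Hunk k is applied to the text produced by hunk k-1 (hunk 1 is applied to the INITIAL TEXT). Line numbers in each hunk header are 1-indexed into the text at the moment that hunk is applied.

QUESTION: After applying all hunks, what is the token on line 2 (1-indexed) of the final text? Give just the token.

Answer: uxu

Derivation:
Hunk 1: at line 2 remove [wyei,fccuv,slbjj] add [ubx,xrk,rtvc] -> 11 lines: usji uxu ubx xrk rtvc aozqr newjx bvzr dev ydm gllvf
Hunk 2: at line 3 remove [rtvc] add [leo,etrf,lnef] -> 13 lines: usji uxu ubx xrk leo etrf lnef aozqr newjx bvzr dev ydm gllvf
Hunk 3: at line 9 remove [bvzr,dev] add [brsi] -> 12 lines: usji uxu ubx xrk leo etrf lnef aozqr newjx brsi ydm gllvf
Final line 2: uxu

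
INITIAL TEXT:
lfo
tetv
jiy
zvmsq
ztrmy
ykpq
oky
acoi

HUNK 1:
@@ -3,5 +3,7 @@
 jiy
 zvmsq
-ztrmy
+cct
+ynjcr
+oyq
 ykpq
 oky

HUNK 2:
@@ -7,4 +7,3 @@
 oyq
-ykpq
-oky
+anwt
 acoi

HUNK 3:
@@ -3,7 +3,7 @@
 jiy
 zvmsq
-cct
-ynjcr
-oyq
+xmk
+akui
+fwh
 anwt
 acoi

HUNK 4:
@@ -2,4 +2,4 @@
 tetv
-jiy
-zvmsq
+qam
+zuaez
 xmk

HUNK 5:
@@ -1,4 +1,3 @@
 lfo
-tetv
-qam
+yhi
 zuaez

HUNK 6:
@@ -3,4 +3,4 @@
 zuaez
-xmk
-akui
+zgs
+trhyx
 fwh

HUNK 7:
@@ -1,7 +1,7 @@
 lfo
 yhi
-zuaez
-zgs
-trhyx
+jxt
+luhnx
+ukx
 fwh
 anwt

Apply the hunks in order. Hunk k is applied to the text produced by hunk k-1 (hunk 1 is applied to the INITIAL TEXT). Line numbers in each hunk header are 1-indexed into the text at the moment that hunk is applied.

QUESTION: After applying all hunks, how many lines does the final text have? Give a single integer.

Hunk 1: at line 3 remove [ztrmy] add [cct,ynjcr,oyq] -> 10 lines: lfo tetv jiy zvmsq cct ynjcr oyq ykpq oky acoi
Hunk 2: at line 7 remove [ykpq,oky] add [anwt] -> 9 lines: lfo tetv jiy zvmsq cct ynjcr oyq anwt acoi
Hunk 3: at line 3 remove [cct,ynjcr,oyq] add [xmk,akui,fwh] -> 9 lines: lfo tetv jiy zvmsq xmk akui fwh anwt acoi
Hunk 4: at line 2 remove [jiy,zvmsq] add [qam,zuaez] -> 9 lines: lfo tetv qam zuaez xmk akui fwh anwt acoi
Hunk 5: at line 1 remove [tetv,qam] add [yhi] -> 8 lines: lfo yhi zuaez xmk akui fwh anwt acoi
Hunk 6: at line 3 remove [xmk,akui] add [zgs,trhyx] -> 8 lines: lfo yhi zuaez zgs trhyx fwh anwt acoi
Hunk 7: at line 1 remove [zuaez,zgs,trhyx] add [jxt,luhnx,ukx] -> 8 lines: lfo yhi jxt luhnx ukx fwh anwt acoi
Final line count: 8

Answer: 8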